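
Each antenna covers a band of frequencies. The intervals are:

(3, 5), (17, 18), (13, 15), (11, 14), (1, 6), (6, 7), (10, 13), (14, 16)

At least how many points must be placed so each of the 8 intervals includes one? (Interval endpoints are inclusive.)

5

Process intervals by earliest right end; each time one isn't hit yet, stab at its right endpoint.
By right end: [3,5]  [1,6]  [6,7]  [10,13]  [11,14]  [13,15]  [14,16]  [17,18]
[3,5] uncovered → point at 5; [6,7] uncovered → point at 7; [10,13] uncovered → point at 13; [14,16] uncovered → point at 16; [17,18] uncovered → point at 18.
Points: 5, 7, 13, 16, 18 (5 total).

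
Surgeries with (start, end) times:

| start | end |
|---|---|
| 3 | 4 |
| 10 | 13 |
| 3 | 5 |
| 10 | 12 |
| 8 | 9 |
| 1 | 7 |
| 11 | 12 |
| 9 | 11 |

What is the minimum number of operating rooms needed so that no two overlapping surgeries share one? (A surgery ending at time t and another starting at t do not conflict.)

The answer is the maximum number of intervals overlapping at any instant.
starts: [1, 3, 3, 8, 9, 10, 10, 11]
ends:   [4, 5, 7, 9, 11, 12, 12, 13]
s1→1 s3→2 s3→3  — peak 3.

3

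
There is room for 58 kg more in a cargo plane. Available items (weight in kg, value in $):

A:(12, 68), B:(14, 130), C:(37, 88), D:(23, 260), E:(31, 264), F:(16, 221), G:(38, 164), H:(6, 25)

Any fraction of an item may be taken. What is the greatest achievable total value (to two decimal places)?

Greedy by value/weight ratio, highest first.
Order: F (221/16=13.81) > D (260/23=11.30) > B (130/14=9.29) > E (264/31=8.52) > A (68/12=5.67) > G (164/38=4.32) > H (25/6=4.17) > C (88/37=2.38)
Fill: take F (16 @ 221) → take D (23 @ 260) → take B (14 @ 130) → take 5/31 of E → 42.58; 58/58 used.
Total value = 653.58

653.58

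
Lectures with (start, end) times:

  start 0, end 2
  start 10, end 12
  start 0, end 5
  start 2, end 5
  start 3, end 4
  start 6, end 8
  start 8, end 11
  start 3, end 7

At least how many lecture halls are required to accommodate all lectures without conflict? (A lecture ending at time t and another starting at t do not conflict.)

4

The answer is the maximum number of intervals overlapping at any instant.
Events (time:±→running): 0:+→1 0:+→2 2:-→1 2:+→2 3:+→3 3:+→4 … peak 4.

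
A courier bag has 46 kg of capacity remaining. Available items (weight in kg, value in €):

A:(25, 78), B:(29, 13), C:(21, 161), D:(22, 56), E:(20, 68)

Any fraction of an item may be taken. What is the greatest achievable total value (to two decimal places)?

244.60

Greedy by value/weight ratio, highest first.
Order: C (161/21=7.67) > E (68/20=3.40) > A (78/25=3.12) > D (56/22=2.55) > B (13/29=0.45)
Fill: take C (21 @ 161) → take E (20 @ 68) → take 5/25 of A → 15.60; 46/46 used.
Total value = 244.60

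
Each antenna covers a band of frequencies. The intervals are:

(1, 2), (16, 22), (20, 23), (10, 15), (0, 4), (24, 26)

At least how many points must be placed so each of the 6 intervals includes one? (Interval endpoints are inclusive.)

Sort by right endpoint; whenever an interval is uncovered, place a point at its right end.
Sorted: [1,2] [0,4] [10,15] [16,22] [20,23] [24,26]
{[1,2],[0,4]} hit by 2; {[10,15]} hit by 15; {[16,22],[20,23]} hit by 22; {[24,26]} hit by 26.
Points: 2, 15, 22, 26 (4 total).

4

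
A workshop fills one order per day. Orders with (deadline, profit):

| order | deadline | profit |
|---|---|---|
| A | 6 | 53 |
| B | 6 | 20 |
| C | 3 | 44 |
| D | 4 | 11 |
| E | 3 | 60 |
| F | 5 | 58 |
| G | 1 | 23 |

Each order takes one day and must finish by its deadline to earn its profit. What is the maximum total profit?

Sort by profit descending; place each in the latest free slot ≤ its deadline.
By profit: E(d3,60), F(d5,58), A(d6,53), C(d3,44), G(d1,23), B(d6,20), D(d4,11)
E→slot 3; F→slot 5; A→slot 6; C→slot 2; G→slot 1; B→slot 4; D skipped.
Profit = 23 + 44 + 60 + 20 + 58 + 53 = 258

258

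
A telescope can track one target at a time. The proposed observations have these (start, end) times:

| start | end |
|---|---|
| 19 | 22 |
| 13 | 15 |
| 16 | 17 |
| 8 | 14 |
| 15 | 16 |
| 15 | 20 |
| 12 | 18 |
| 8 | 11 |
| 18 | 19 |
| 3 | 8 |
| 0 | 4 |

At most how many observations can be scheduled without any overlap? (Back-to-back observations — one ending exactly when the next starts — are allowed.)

7

Sort by end time and greedily take each interval whose start is ≥ the last chosen end.
Sorted by end: (0,4)  (3,8)  (8,11)  (8,14)  (13,15)  (15,16)  (16,17)  (12,18)  (18,19)  (15,20)  (19,22)
take (0,4); skip (3,8); take (8,11); take (13,15); take (15,16); take (16,17); take (18,19); skip (15,20); take (19,22).
Selected 7 observations.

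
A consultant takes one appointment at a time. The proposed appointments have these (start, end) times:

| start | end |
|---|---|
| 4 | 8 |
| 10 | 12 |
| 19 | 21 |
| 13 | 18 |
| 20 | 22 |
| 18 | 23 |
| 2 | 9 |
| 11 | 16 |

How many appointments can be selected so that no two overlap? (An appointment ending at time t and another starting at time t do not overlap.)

4

By end time: (4,8), (2,9), (10,12), (11,16), (13,18), (19,21), (20,22), (18,23).
Pick (4,8); next start ≥ 8 → (10,12); next start ≥ 12 → (13,18); next start ≥ 18 → (19,21).
Selected 4 appointments.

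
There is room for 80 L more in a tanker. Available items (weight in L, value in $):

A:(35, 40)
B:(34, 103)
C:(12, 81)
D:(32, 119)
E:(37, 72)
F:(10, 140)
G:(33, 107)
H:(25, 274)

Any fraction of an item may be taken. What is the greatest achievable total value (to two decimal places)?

Order: F (140/10=14.00) > H (274/25=10.96) > C (81/12=6.75) > D (119/32=3.72) > G (107/33=3.24) > B (103/34=3.03) > E (72/37=1.95) > A (40/35=1.14)
Fill: take F (10 @ 140) → take H (25 @ 274) → take C (12 @ 81) → take D (32 @ 119) → take 1/33 of G → 3.24; 80/80 used.
Total value = 617.24

617.24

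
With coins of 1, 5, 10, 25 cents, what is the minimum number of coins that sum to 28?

4

Use the largest denomination that fits, subtract, and repeat.
28 = 1×25 + 3×1
Total coins = 1 + 3 = 4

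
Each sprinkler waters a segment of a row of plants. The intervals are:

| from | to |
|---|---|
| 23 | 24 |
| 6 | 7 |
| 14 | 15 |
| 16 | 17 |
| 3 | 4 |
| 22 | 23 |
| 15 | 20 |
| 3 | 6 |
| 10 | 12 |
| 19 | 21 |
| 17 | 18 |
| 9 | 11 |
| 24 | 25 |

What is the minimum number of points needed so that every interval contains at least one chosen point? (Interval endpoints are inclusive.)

Sorted: [3,4] [3,6] [6,7] [9,11] [10,12] [14,15] [16,17] [17,18] [15,20] [19,21] [22,23] [23,24] [24,25]
{[3,4],[3,6]} hit by 4; {[6,7]} hit by 7; {[9,11],[10,12]} hit by 11; {[14,15]} hit by 15; {[16,17],[17,18],[15,20]} hit by 17; {[19,21]} hit by 21; {[22,23],[23,24]} hit by 23; {[24,25]} hit by 25.
Points: 4, 7, 11, 15, 17, 21, 23, 25 (8 total).

8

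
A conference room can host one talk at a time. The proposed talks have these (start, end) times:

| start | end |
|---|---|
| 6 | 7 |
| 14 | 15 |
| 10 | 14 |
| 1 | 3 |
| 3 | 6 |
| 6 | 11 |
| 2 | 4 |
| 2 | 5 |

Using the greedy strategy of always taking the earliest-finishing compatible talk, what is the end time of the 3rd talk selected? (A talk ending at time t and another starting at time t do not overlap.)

By end time: (1,3), (2,4), (2,5), (3,6), (6,7), (6,11), (10,14), (14,15).
Pick (1,3); next start ≥ 3 → (3,6); next start ≥ 6 → (6,7); next start ≥ 7 → (10,14); next start ≥ 14 → (14,15).
Selected: (1,3) (3,6) (6,7) (10,14) (14,15)

7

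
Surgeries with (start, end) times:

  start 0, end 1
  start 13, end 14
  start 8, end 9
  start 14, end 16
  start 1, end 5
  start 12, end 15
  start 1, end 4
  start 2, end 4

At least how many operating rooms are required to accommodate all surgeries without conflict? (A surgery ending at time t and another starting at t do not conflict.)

3

Count concurrent intervals with a sweep; the peak is the room count.
Events (time:±→running): 0:+→1 1:-→0 1:+→1 1:+→2 2:+→3 … peak 3.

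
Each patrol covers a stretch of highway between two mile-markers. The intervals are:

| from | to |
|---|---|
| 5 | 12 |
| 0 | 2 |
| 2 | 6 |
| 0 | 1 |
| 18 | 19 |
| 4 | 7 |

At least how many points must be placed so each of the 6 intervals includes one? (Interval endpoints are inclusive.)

3

Sorted: [0,1] [0,2] [2,6] [4,7] [5,12] [18,19]
{[0,1],[0,2]} hit by 1; {[2,6],[4,7],[5,12]} hit by 6; {[18,19]} hit by 19.
Points: 1, 6, 19 (3 total).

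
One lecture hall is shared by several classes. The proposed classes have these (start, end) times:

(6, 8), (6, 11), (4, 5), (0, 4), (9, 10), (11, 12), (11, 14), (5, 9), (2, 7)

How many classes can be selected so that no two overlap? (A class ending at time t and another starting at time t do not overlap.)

5

Greedy by earliest finish: after sorting by end time, pick each interval compatible with the last pick.
By end time: (0,4), (4,5), (2,7), (6,8), (5,9), (9,10), (6,11), (11,12), (11,14).
Pick (0,4); next start ≥ 4 → (4,5); next start ≥ 5 → (6,8); next start ≥ 8 → (9,10); next start ≥ 10 → (11,12).
Selected 5 classes.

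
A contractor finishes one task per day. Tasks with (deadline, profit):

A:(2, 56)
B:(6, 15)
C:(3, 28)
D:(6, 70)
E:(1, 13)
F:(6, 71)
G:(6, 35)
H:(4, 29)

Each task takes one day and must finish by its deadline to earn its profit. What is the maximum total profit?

289

By profit: F(d6,71), D(d6,70), A(d2,56), G(d6,35), H(d4,29), C(d3,28), B(d6,15), E(d1,13)
F→slot 6; D→slot 5; A→slot 2; G→slot 4; H→slot 3; C→slot 1; B skipped; E skipped.
Profit = 28 + 56 + 29 + 35 + 70 + 71 = 289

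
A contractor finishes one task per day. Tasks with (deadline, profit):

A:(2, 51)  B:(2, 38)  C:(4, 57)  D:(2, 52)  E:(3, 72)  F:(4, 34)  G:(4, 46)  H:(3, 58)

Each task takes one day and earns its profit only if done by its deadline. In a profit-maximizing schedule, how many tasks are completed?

Sort by profit descending; place each in the latest free slot ≤ its deadline.
Profit order: E=72 H=58 C=57 D=52 A=51 G=46 B=38 F=34
Assign: E→slot 3, H→slot 2, C→slot 4, D→slot 1, A skipped, G skipped, B skipped, F skipped.
Slots: [1:D] [2:H] [3:E] [4:C]
4 of 8 scheduled.

4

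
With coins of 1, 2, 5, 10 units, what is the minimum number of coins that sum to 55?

Greedy: take as many of the largest coin as possible, then repeat with the remainder.
55 = 5×10 + 1×5
Total coins = 5 + 1 = 6

6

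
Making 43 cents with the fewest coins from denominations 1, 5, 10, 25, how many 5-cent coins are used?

1

43 = 1×25 + 1×10 + 1×5 + 3×1
Count of 5: 1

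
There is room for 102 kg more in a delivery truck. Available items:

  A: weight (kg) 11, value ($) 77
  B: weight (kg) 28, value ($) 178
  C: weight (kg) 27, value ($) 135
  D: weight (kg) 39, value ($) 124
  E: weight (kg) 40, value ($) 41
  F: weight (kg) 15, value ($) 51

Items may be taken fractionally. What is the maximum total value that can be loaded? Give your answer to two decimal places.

Sort by value per unit weight and fill in that order.
Ratios (sorted): A 7.00, B 6.36, C 5.00, F 3.40, D 3.18, E 1.02
take A (11 @ 77); take B (28 @ 178); take C (27 @ 135); take F (15 @ 51); take 21/39 of D → 66.77. Capacity used 102/102.
Total value = 507.77

507.77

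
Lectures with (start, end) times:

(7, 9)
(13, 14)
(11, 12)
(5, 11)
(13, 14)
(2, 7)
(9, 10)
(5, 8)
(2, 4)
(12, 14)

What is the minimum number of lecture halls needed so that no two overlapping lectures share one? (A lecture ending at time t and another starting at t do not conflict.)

Count concurrent intervals with a sweep; the peak is the room count.
starts: [2, 2, 5, 5, 7, 9, 11, 12, 13, 13]
ends:   [4, 7, 8, 9, 10, 11, 12, 14, 14, 14]
s2→1 s2→2 e4→1 s5→2 s5→3  — peak 3.

3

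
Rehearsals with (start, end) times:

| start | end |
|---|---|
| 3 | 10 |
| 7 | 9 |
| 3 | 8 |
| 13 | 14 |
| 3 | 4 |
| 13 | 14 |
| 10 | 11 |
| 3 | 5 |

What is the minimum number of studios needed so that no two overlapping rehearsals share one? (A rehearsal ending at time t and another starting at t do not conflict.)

Events (time:±→running): 3:+→1 3:+→2 3:+→3 3:+→4 … peak 4.

4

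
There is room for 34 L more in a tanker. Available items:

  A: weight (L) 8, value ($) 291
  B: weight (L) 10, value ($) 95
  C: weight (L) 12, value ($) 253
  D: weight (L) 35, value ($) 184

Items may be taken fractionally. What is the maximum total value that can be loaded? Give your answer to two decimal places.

Sort by value per unit weight and fill in that order.
Order: A (291/8=36.38) > C (253/12=21.08) > B (95/10=9.50) > D (184/35=5.26)
Fill: take A (8 @ 291) → take C (12 @ 253) → take B (10 @ 95) → take 4/35 of D → 21.03; 34/34 used.
Total value = 660.03

660.03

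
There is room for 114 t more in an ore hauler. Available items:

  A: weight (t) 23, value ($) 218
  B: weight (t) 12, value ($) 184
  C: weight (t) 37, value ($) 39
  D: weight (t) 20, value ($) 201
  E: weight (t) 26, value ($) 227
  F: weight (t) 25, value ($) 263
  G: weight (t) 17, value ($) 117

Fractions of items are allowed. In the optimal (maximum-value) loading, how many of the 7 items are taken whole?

Order: B (184/12=15.33) > F (263/25=10.52) > D (201/20=10.05) > A (218/23=9.48) > E (227/26=8.73) > G (117/17=6.88) > C (39/37=1.05)
Fill: take B (12 @ 184) → take F (25 @ 263) → take D (20 @ 201) → take A (23 @ 218) → take E (26 @ 227) → take 8/17 of G → 55.06; 114/114 used.
5 item(s) taken whole; one partial (take 8/17 of G).

5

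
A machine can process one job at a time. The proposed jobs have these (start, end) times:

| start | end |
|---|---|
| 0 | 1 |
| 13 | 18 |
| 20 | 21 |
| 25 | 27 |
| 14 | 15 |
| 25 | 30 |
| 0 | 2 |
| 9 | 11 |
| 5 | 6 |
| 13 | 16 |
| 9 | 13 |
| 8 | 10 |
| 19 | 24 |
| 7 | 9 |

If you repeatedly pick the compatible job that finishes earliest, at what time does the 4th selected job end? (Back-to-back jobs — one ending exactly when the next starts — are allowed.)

11

By end time: (0,1), (0,2), (5,6), (7,9), (8,10), (9,11), (9,13), (14,15), (13,16), (13,18), (20,21), (19,24), (25,27), (25,30).
Pick (0,1); next start ≥ 1 → (5,6); next start ≥ 6 → (7,9); next start ≥ 9 → (9,11); next start ≥ 11 → (14,15); next start ≥ 15 → (20,21); next start ≥ 21 → (25,27).
Selected: (0,1) (5,6) (7,9) (9,11) (14,15) (20,21) (25,27)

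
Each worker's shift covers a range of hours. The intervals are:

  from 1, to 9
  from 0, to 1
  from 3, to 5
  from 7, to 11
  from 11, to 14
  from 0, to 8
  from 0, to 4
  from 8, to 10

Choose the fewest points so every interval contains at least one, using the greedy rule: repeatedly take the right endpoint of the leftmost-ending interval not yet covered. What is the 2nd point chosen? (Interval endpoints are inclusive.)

5

Process intervals by earliest right end; each time one isn't hit yet, stab at its right endpoint.
Sorted: [0,1] [0,4] [3,5] [0,8] [1,9] [8,10] [7,11] [11,14]
{[0,1],[0,4]} hit by 1; {[3,5],[0,8],[1,9]} hit by 5; {[8,10],[7,11]} hit by 10; {[11,14]} hit by 14.
Points: 1, 5, 10, 14 (4 total).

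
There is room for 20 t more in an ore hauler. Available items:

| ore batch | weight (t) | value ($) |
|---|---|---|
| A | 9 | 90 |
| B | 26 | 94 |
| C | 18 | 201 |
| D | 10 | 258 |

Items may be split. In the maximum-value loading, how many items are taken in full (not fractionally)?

Sort by value per unit weight and fill in that order.
Ratios (sorted): D 25.80, C 11.17, A 10.00, B 3.62
take D (10 @ 258); take 10/18 of C → 111.67. Capacity used 20/20.
1 item(s) taken whole; one partial (take 10/18 of C).

1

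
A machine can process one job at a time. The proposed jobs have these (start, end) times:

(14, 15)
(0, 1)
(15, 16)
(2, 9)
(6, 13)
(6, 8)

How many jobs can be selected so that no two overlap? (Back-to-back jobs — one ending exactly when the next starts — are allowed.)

By end time: (0,1), (6,8), (2,9), (6,13), (14,15), (15,16).
Pick (0,1); next start ≥ 1 → (6,8); next start ≥ 8 → (14,15); next start ≥ 15 → (15,16).
Selected 4 jobs.

4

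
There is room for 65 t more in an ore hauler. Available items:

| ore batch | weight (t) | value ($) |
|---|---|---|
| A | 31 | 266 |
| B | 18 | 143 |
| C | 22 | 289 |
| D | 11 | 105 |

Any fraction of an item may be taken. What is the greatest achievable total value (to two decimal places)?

667.94

Greedy by value/weight ratio, highest first.
Ratios (sorted): C 13.14, D 9.55, A 8.58, B 7.94
take C (22 @ 289); take D (11 @ 105); take A (31 @ 266); take 1/18 of B → 7.94. Capacity used 65/65.
Total value = 667.94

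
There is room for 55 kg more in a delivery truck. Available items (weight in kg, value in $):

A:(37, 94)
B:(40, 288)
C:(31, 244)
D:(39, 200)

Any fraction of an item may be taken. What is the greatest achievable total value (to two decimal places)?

416.80

Order: C (244/31=7.87) > B (288/40=7.20) > D (200/39=5.13) > A (94/37=2.54)
Fill: take C (31 @ 244) → take 24/40 of B → 172.80; 55/55 used.
Total value = 416.80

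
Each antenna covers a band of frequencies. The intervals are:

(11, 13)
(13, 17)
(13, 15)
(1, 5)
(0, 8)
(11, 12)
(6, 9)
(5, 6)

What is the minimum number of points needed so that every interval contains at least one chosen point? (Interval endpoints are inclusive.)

Sort by right endpoint; whenever an interval is uncovered, place a point at its right end.
By right end: [1,5]  [5,6]  [0,8]  [6,9]  [11,12]  [11,13]  [13,15]  [13,17]
[1,5] uncovered → point at 5; [6,9] uncovered → point at 9; [11,12] uncovered → point at 12; [13,15] uncovered → point at 15.
Points: 5, 9, 12, 15 (4 total).

4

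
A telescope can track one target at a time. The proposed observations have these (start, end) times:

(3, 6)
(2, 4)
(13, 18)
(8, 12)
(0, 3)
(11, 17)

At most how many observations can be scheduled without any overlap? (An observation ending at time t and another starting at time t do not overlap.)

Greedy by earliest finish: after sorting by end time, pick each interval compatible with the last pick.
Sorted by end: (0,3)  (2,4)  (3,6)  (8,12)  (11,17)  (13,18)
take (0,3); skip (2,4); take (3,6); take (8,12); take (13,18).
Selected 4 observations.

4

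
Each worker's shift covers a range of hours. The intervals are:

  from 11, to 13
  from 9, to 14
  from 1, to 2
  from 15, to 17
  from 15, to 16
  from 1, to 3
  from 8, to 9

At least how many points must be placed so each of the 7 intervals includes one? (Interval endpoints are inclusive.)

4

Process intervals by earliest right end; each time one isn't hit yet, stab at its right endpoint.
By right end: [1,2]  [1,3]  [8,9]  [11,13]  [9,14]  [15,16]  [15,17]
[1,2] uncovered → point at 2; [8,9] uncovered → point at 9; [11,13] uncovered → point at 13; [15,16] uncovered → point at 16.
Points: 2, 9, 13, 16 (4 total).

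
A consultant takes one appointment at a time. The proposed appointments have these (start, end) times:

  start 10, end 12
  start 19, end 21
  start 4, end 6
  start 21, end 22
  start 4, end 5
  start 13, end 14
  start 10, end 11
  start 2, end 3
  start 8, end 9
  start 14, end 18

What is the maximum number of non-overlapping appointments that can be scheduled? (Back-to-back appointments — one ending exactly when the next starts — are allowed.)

8

Sorted by end: (2,3)  (4,5)  (4,6)  (8,9)  (10,11)  (10,12)  (13,14)  (14,18)  (19,21)  (21,22)
take (2,3); take (4,5); take (8,9); take (10,11); skip (10,12); take (13,14); take (14,18); take (19,21); take (21,22).
Selected 8 appointments.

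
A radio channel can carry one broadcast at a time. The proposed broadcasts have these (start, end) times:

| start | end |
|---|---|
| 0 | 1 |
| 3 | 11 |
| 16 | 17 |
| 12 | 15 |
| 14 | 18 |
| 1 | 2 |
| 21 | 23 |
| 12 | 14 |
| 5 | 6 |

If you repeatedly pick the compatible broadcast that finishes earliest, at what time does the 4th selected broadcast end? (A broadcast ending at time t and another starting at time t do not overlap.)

Order by finish time; keep every interval that doesn't clash with the previous kept one.
Sorted by end: (0,1)  (1,2)  (5,6)  (3,11)  (12,14)  (12,15)  (16,17)  (14,18)  (21,23)
take (0,1); take (1,2); take (5,6); take (12,14); take (16,17); skip (14,18); take (21,23).
Selected: (0,1) (1,2) (5,6) (12,14) (16,17) (21,23)

14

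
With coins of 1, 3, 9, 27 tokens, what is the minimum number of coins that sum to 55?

3

55 = 2×27 + 1×1
Total coins = 2 + 1 = 3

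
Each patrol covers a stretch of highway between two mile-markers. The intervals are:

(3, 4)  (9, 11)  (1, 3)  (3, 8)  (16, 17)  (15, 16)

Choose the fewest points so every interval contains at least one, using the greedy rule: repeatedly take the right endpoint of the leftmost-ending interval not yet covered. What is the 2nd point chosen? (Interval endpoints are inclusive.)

11

Sort by right endpoint; whenever an interval is uncovered, place a point at its right end.
By right end: [1,3]  [3,4]  [3,8]  [9,11]  [15,16]  [16,17]
[1,3] uncovered → point at 3; [9,11] uncovered → point at 11; [15,16] uncovered → point at 16.
Points: 3, 11, 16 (3 total).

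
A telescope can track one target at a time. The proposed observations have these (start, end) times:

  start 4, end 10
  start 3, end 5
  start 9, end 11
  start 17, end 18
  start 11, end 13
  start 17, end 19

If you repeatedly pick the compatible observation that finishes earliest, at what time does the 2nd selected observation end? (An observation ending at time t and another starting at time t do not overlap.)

Sorted by end: (3,5)  (4,10)  (9,11)  (11,13)  (17,18)  (17,19)
take (3,5); take (9,11); take (11,13); take (17,18); skip (17,19).
Selected: (3,5) (9,11) (11,13) (17,18)

11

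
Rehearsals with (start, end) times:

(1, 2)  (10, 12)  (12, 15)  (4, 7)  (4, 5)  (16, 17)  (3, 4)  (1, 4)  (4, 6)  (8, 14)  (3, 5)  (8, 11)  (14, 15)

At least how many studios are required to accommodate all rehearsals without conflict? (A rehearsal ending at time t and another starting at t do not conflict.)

4

starts: [1, 1, 3, 3, 4, 4, 4, 8, 8, 10, 12, 14, 16]
ends:   [2, 4, 4, 5, 5, 6, 7, 11, 12, 14, 15, 15, 17]
s1→1 s1→2 e2→1 s3→2 s3→3 e4→2 e4→1 s4→2 s4→3 s4→4  — peak 4.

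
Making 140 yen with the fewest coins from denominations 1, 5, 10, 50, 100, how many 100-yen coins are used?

1

Greedy: take as many of the largest coin as possible, then repeat with the remainder.
140 − 1×100→40 − 4×10→0
Count of 100: 1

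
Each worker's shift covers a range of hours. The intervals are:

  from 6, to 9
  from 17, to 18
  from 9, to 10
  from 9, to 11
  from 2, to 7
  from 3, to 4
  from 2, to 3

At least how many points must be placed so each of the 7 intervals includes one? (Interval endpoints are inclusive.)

Sort by right endpoint; whenever an interval is uncovered, place a point at its right end.
Sorted: [2,3] [3,4] [2,7] [6,9] [9,10] [9,11] [17,18]
{[2,3],[3,4],[2,7]} hit by 3; {[6,9],[9,10],[9,11]} hit by 9; {[17,18]} hit by 18.
Points: 3, 9, 18 (3 total).

3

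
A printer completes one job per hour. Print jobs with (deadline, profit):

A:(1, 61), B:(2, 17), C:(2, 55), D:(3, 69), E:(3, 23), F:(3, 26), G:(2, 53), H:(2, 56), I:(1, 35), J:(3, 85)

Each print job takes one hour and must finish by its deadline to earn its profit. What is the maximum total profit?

Sort by profit descending; place each in the latest free slot ≤ its deadline.
By profit: J(d3,85), D(d3,69), A(d1,61), H(d2,56), C(d2,55), G(d2,53), I(d1,35), F(d3,26), E(d3,23), B(d2,17)
J→slot 3; D→slot 2; A→slot 1; H skipped; C skipped; G skipped; I skipped; F skipped; E skipped; B skipped.
Profit = 61 + 69 + 85 = 215

215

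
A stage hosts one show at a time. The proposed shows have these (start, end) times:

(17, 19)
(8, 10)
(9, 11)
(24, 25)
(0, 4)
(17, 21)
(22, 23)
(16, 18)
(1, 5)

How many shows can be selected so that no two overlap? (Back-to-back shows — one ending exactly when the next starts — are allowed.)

5

By end time: (0,4), (1,5), (8,10), (9,11), (16,18), (17,19), (17,21), (22,23), (24,25).
Pick (0,4); next start ≥ 4 → (8,10); next start ≥ 10 → (16,18); next start ≥ 18 → (22,23); next start ≥ 23 → (24,25).
Selected 5 shows.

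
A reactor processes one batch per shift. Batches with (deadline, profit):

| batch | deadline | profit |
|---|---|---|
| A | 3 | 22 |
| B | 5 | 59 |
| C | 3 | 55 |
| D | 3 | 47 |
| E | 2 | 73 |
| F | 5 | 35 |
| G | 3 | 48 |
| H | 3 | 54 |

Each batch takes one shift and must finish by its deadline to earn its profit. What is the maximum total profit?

276

Sort by profit descending; place each in the latest free slot ≤ its deadline.
Profit order: E=73 B=59 C=55 H=54 G=48 D=47 F=35 A=22
Assign: E→slot 2, B→slot 5, C→slot 3, H→slot 1, G skipped, D skipped, F→slot 4, A skipped.
Slots: [1:H] [2:E] [3:C] [4:F] [5:B]
Profit = 54 + 73 + 55 + 35 + 59 = 276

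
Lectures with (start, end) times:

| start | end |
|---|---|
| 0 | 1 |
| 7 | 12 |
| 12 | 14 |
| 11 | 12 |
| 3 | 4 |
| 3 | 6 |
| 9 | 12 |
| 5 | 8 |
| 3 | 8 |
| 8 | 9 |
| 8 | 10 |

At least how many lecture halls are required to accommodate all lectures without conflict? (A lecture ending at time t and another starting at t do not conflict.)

3

Count concurrent intervals with a sweep; the peak is the room count.
starts: [0, 3, 3, 3, 5, 7, 8, 8, 9, 11, 12]
ends:   [1, 4, 6, 8, 8, 9, 10, 12, 12, 12, 14]
s0→1 e1→0 s3→1 s3→2 s3→3  — peak 3.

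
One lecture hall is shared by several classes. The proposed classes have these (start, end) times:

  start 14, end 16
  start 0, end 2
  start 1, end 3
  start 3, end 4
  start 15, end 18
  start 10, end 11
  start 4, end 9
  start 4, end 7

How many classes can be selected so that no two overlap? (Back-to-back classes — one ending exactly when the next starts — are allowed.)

Sorted by end: (0,2)  (1,3)  (3,4)  (4,7)  (4,9)  (10,11)  (14,16)  (15,18)
take (0,2); take (3,4); take (4,7); skip (4,9); take (10,11); take (14,16).
Selected 5 classes.

5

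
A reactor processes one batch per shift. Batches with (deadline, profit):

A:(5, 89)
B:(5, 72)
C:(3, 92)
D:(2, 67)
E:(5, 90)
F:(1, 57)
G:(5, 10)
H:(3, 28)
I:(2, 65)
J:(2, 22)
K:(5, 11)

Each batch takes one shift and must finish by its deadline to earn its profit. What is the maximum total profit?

Sort by profit descending; place each in the latest free slot ≤ its deadline.
By profit: C(d3,92), E(d5,90), A(d5,89), B(d5,72), D(d2,67), I(d2,65), F(d1,57), H(d3,28), J(d2,22), K(d5,11), G(d5,10)
C→slot 3; E→slot 5; A→slot 4; B→slot 2; D→slot 1; I skipped; F skipped; H skipped; J skipped; K skipped; G skipped.
Profit = 67 + 72 + 92 + 89 + 90 = 410

410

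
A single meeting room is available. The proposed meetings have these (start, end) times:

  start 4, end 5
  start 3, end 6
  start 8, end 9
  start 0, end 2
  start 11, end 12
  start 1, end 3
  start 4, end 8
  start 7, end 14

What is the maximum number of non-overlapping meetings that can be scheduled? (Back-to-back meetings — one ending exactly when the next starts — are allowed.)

Order by finish time; keep every interval that doesn't clash with the previous kept one.
Sorted by end: (0,2)  (1,3)  (4,5)  (3,6)  (4,8)  (8,9)  (11,12)  (7,14)
take (0,2); take (4,5); take (8,9); take (11,12).
Selected 4 meetings.

4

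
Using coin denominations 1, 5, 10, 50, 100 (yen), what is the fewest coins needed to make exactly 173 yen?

7

Greedy: take as many of the largest coin as possible, then repeat with the remainder.
173 = 1×100 + 1×50 + 2×10 + 3×1
Total coins = 1 + 1 + 2 + 3 = 7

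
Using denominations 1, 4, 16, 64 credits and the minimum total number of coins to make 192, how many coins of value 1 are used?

0

Greedy: take as many of the largest coin as possible, then repeat with the remainder.
192 − 3×64→0
Count of 1: 0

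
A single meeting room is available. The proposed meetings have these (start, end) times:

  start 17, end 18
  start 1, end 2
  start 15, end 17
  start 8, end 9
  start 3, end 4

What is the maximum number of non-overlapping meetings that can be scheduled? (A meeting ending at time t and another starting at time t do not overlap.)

5

Greedy by earliest finish: after sorting by end time, pick each interval compatible with the last pick.
By end time: (1,2), (3,4), (8,9), (15,17), (17,18).
Pick (1,2); next start ≥ 2 → (3,4); next start ≥ 4 → (8,9); next start ≥ 9 → (15,17); next start ≥ 17 → (17,18).
Selected 5 meetings.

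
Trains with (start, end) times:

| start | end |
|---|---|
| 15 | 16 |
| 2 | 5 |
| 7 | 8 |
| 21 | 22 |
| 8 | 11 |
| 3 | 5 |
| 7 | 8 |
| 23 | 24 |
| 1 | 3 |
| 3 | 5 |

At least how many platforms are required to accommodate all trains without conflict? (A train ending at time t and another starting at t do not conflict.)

3

Count concurrent intervals with a sweep; the peak is the room count.
starts: [1, 2, 3, 3, 7, 7, 8, 15, 21, 23]
ends:   [3, 5, 5, 5, 8, 8, 11, 16, 22, 24]
s1→1 s2→2 e3→1 s3→2 s3→3  — peak 3.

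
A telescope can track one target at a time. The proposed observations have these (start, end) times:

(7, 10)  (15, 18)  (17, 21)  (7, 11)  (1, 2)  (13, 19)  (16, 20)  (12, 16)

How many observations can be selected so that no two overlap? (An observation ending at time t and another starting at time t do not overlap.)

Greedy by earliest finish: after sorting by end time, pick each interval compatible with the last pick.
By end time: (1,2), (7,10), (7,11), (12,16), (15,18), (13,19), (16,20), (17,21).
Pick (1,2); next start ≥ 2 → (7,10); next start ≥ 10 → (12,16); next start ≥ 16 → (16,20).
Selected 4 observations.

4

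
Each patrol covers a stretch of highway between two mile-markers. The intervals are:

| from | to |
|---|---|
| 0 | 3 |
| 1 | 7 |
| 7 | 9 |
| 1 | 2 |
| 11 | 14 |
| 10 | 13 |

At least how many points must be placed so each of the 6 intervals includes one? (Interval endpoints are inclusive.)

Process intervals by earliest right end; each time one isn't hit yet, stab at its right endpoint.
By right end: [1,2]  [0,3]  [1,7]  [7,9]  [10,13]  [11,14]
[1,2] uncovered → point at 2; [7,9] uncovered → point at 9; [10,13] uncovered → point at 13.
Points: 2, 9, 13 (3 total).

3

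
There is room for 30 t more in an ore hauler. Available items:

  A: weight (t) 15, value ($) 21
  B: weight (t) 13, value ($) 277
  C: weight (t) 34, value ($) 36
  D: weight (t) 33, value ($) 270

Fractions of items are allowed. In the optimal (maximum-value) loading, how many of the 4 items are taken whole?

Greedy by value/weight ratio, highest first.
Ratios (sorted): B 21.31, D 8.18, A 1.40, C 1.06
take B (13 @ 277); take 17/33 of D → 139.09. Capacity used 30/30.
1 item(s) taken whole; one partial (take 17/33 of D).

1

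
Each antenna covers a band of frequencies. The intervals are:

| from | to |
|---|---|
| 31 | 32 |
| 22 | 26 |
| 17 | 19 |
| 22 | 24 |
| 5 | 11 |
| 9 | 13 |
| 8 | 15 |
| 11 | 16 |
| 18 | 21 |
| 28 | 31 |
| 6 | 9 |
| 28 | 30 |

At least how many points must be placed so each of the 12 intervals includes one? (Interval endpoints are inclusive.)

6

Process intervals by earliest right end; each time one isn't hit yet, stab at its right endpoint.
Sorted: [6,9] [5,11] [9,13] [8,15] [11,16] [17,19] [18,21] [22,24] [22,26] [28,30] [28,31] [31,32]
{[6,9],[5,11],[9,13],[8,15]} hit by 9; {[11,16]} hit by 16; {[17,19],[18,21]} hit by 19; {[22,24],[22,26]} hit by 24; {[28,30],[28,31]} hit by 30; {[31,32]} hit by 32.
Points: 9, 16, 19, 24, 30, 32 (6 total).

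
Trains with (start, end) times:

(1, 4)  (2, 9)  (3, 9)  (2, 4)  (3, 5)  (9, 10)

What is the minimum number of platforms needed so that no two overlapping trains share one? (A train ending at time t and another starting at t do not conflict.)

The answer is the maximum number of intervals overlapping at any instant.
Events (time:±→running): 1:+→1 2:+→2 2:+→3 3:+→4 3:+→5 … peak 5.

5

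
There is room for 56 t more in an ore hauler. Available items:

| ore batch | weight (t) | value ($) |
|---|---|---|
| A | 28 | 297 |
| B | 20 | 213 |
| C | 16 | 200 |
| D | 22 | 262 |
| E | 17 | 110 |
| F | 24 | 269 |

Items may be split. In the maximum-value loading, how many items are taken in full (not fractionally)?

Greedy by value/weight ratio, highest first.
Order: C (200/16=12.50) > D (262/22=11.91) > F (269/24=11.21) > B (213/20=10.65) > A (297/28=10.61) > E (110/17=6.47)
Fill: take C (16 @ 200) → take D (22 @ 262) → take 18/24 of F → 201.75; 56/56 used.
2 item(s) taken whole; one partial (take 18/24 of F).

2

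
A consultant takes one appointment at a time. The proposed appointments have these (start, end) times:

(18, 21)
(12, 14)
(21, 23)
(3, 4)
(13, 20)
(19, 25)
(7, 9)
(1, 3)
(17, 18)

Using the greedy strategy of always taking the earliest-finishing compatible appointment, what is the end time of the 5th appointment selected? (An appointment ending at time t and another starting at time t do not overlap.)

18

Greedy by earliest finish: after sorting by end time, pick each interval compatible with the last pick.
By end time: (1,3), (3,4), (7,9), (12,14), (17,18), (13,20), (18,21), (21,23), (19,25).
Pick (1,3); next start ≥ 3 → (3,4); next start ≥ 4 → (7,9); next start ≥ 9 → (12,14); next start ≥ 14 → (17,18); next start ≥ 18 → (18,21); next start ≥ 21 → (21,23).
Selected: (1,3) (3,4) (7,9) (12,14) (17,18) (18,21) (21,23)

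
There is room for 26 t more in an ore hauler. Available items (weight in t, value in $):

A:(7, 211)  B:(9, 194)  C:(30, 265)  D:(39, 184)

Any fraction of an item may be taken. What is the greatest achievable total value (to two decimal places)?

493.33

Sort by value per unit weight and fill in that order.
Order: A (211/7=30.14) > B (194/9=21.56) > C (265/30=8.83) > D (184/39=4.72)
Fill: take A (7 @ 211) → take B (9 @ 194) → take 10/30 of C → 88.33; 26/26 used.
Total value = 493.33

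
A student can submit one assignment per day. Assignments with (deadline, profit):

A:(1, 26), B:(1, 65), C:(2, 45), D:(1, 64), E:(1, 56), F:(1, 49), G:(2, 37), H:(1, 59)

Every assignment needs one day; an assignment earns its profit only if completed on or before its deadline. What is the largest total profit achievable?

110

By profit: B(d1,65), D(d1,64), H(d1,59), E(d1,56), F(d1,49), C(d2,45), G(d2,37), A(d1,26)
B→slot 1; D skipped; H skipped; E skipped; F skipped; C→slot 2; G skipped; A skipped.
Profit = 65 + 45 = 110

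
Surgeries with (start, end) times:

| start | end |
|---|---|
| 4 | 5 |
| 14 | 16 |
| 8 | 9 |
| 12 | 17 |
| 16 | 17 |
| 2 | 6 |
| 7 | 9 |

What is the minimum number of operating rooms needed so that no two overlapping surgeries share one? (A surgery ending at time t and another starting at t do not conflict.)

2

starts: [2, 4, 7, 8, 12, 14, 16]
ends:   [5, 6, 9, 9, 16, 17, 17]
s2→1 s4→2  — peak 2.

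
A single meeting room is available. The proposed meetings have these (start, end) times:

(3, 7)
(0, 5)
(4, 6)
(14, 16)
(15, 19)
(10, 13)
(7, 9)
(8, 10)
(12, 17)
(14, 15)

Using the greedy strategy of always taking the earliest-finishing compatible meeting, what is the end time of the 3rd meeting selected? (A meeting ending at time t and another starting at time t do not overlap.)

13

Order by finish time; keep every interval that doesn't clash with the previous kept one.
By end time: (0,5), (4,6), (3,7), (7,9), (8,10), (10,13), (14,15), (14,16), (12,17), (15,19).
Pick (0,5); next start ≥ 5 → (7,9); next start ≥ 9 → (10,13); next start ≥ 13 → (14,15); next start ≥ 15 → (15,19).
Selected: (0,5) (7,9) (10,13) (14,15) (15,19)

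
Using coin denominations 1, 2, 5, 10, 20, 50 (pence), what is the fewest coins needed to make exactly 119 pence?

119 − 2×50→19 − 1×10→9 − 1×5→4 − 2×2→0
Total coins = 2 + 1 + 1 + 2 = 6

6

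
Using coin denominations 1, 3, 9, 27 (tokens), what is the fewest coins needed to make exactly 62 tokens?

6

Use the largest denomination that fits, subtract, and repeat.
62 = 2×27 + 2×3 + 2×1
Total coins = 2 + 2 + 2 = 6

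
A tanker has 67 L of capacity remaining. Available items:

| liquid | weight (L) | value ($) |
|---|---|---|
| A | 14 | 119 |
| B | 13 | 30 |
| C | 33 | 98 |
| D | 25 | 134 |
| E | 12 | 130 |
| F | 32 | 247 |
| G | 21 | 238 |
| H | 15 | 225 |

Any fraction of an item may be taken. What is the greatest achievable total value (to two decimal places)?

Order: H (225/15=15.00) > G (238/21=11.33) > E (130/12=10.83) > A (119/14=8.50) > F (247/32=7.72) > D (134/25=5.36) > C (98/33=2.97) > B (30/13=2.31)
Fill: take H (15 @ 225) → take G (21 @ 238) → take E (12 @ 130) → take A (14 @ 119) → take 5/32 of F → 38.59; 67/67 used.
Total value = 750.59

750.59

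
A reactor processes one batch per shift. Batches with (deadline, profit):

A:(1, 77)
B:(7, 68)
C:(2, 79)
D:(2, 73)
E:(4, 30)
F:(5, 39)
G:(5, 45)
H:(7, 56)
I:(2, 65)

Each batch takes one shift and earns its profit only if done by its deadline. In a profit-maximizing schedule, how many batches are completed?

7

By profit: C(d2,79), A(d1,77), D(d2,73), B(d7,68), I(d2,65), H(d7,56), G(d5,45), F(d5,39), E(d4,30)
C→slot 2; A→slot 1; D skipped; B→slot 7; I skipped; H→slot 6; G→slot 5; F→slot 4; E→slot 3.
7 of 9 scheduled.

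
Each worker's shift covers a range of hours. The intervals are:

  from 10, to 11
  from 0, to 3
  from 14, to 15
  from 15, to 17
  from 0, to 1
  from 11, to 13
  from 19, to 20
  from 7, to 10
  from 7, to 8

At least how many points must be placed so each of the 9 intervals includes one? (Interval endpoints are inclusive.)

Sorted: [0,1] [0,3] [7,8] [7,10] [10,11] [11,13] [14,15] [15,17] [19,20]
{[0,1],[0,3]} hit by 1; {[7,8],[7,10]} hit by 8; {[10,11],[11,13]} hit by 11; {[14,15],[15,17]} hit by 15; {[19,20]} hit by 20.
Points: 1, 8, 11, 15, 20 (5 total).

5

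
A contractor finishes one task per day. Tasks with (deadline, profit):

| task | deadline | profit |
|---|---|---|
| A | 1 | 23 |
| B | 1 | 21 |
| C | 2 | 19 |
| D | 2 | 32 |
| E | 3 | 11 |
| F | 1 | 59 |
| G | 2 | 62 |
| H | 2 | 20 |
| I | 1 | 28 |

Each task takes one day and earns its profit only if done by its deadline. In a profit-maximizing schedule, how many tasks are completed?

3

Take jobs in profit order; each goes to the latest open slot no later than its deadline.
By profit: G(d2,62), F(d1,59), D(d2,32), I(d1,28), A(d1,23), B(d1,21), H(d2,20), C(d2,19), E(d3,11)
G→slot 2; F→slot 1; D skipped; I skipped; A skipped; B skipped; H skipped; C skipped; E→slot 3.
3 of 9 scheduled.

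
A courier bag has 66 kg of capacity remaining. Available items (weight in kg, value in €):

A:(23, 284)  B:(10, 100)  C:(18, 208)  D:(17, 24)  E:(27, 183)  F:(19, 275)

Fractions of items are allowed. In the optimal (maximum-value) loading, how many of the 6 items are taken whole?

3

Greedy by value/weight ratio, highest first.
Ratios (sorted): F 14.47, A 12.35, C 11.56, B 10.00, E 6.78, D 1.41
take F (19 @ 275); take A (23 @ 284); take C (18 @ 208); take 6/10 of B → 60.00. Capacity used 66/66.
3 item(s) taken whole; one partial (take 6/10 of B).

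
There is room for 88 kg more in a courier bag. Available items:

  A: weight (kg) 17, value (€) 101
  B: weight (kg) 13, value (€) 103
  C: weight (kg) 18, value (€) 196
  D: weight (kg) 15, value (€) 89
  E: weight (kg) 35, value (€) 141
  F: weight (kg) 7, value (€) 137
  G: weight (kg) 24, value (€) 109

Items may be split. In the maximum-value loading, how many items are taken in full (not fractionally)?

5

Ratios (sorted): F 19.57, C 10.89, B 7.92, A 5.94, D 5.93, G 4.54, E 4.03
take F (7 @ 137); take C (18 @ 196); take B (13 @ 103); take A (17 @ 101); take D (15 @ 89); take 18/24 of G → 81.75. Capacity used 88/88.
5 item(s) taken whole; one partial (take 18/24 of G).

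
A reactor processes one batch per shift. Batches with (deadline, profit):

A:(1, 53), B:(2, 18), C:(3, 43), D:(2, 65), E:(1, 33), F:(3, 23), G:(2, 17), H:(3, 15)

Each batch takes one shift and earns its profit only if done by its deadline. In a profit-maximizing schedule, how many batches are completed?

3

Take jobs in profit order; each goes to the latest open slot no later than its deadline.
Profit order: D=65 A=53 C=43 E=33 F=23 B=18 G=17 H=15
Assign: D→slot 2, A→slot 1, C→slot 3, E skipped, F skipped, B skipped, G skipped, H skipped.
Slots: [1:A] [2:D] [3:C]
3 of 8 scheduled.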